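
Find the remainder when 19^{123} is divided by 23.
By Fermat: 19^{22} ≡ 1 (mod 23). 123 = 5×22 + 13. So 19^{123} ≡ 19^{13} ≡ 7 (mod 23)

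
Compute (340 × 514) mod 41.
18

(340 × 514) = 174760
174760 mod 41 = 18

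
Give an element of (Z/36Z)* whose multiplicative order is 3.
13 has order 3 mod 36 since 13^{3} ≡ 1 (mod 36) and no smaller power works.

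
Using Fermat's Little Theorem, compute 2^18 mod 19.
By Fermat's Little Theorem, 2^{18} ≡ 1 (mod 19) since 19 is prime and gcd(2, 19) = 1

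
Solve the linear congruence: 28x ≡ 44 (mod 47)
15

Since gcd(28, 47) = 1 divides 44, a solution exists.
Multiply both sides by the inverse of 28 mod 47:
  28^(-1) mod 47 = 42
  x ≡ 42 × 44 ≡ 1848 ≡ 15 (mod 47)
Verification: 28 × 15 = 420 = 8 × 47 + 44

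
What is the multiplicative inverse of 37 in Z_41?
37^(-1) ≡ 10 (mod 41). Verification: 37 × 10 = 370 ≡ 1 (mod 41)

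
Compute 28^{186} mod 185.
84

Using successive squaring:
Binary expansion of 186: 10111010
Powers of 28 mod 185 (each is the square of the previous):
  28^1 ≡ 28 (mod 185)
  28^2 ≡ 28² = 784 ≡ 44 (mod 185)
  28^4 ≡ 44² = 1936 ≡ 86 (mod 185)
  28^8 ≡ 86² = 7396 ≡ 181 (mod 185)
  28^16 ≡ 181² = 32761 ≡ 16 (mod 185)
  28^32 ≡ 16² = 256 ≡ 71 (mod 185)
  28^64 ≡ 71² = 5041 ≡ 46 (mod 185)
  28^128 ≡ 46² = 2116 ≡ 81 (mod 185)
186 = 128 + 32 + 16 + 8 + 2, so 28^186 = 28^128 × 28^32 × 28^16 × 28^8 × 28^2 ≡ 81 × 71 × 16 × 181 × 44 (mod 185)
Multiplying step by step:
  81 × 71 = 5751 ≡ 16 (mod 185)
  16 × 16 = 256 ≡ 71 (mod 185)
  71 × 181 = 12851 ≡ 86 (mod 185)
  86 × 44 = 3784 ≡ 84 (mod 185)
Result: 28^186 ≡ 84 (mod 185)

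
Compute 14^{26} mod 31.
9

Using successive squaring:
Binary expansion of 26: 11010
Powers of 14 mod 31 (each is the square of the previous):
  14^1 ≡ 14 (mod 31)
  14^2 ≡ 14² = 196 ≡ 10 (mod 31)
  14^4 ≡ 10² = 100 ≡ 7 (mod 31)
  14^8 ≡ 7² = 49 ≡ 18 (mod 31)
  14^16 ≡ 18² = 324 ≡ 14 (mod 31)
26 = 16 + 8 + 2, so 14^26 = 14^16 × 14^8 × 14^2 ≡ 14 × 18 × 10 (mod 31)
Multiplying step by step:
  14 × 18 = 252 ≡ 4 (mod 31)
  4 × 10 = 40 ≡ 9 (mod 31)
Result: 14^26 ≡ 9 (mod 31)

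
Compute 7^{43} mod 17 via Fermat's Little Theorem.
14

By Fermat's Little Theorem, a^(p-1) ≡ 1 (mod p) for prime p and gcd(a, p) = 1
Here p = 17, so 7^16 ≡ 1 (mod 17)
We can reduce the exponent: 43 mod 16 = 11
So 7^43 ≡ 7^11 (mod 17)
Computing: 7^11 mod 17 = 14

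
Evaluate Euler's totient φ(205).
160

Prime factorization: 205 = 5 × 41
Using the formula φ(n) = n × Π(1 - 1/p) for each prime factor p:
φ(205) = 205 × (1 - 1/5) × (1 - 1/41)
φ(205) = 160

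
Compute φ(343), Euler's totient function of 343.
294

Prime factorization: 343 = 7^3
Using the formula φ(n) = n × Π(1 - 1/p) for each prime factor p:
φ(343) = 343 × (1 - 1/7)
φ(343) = 294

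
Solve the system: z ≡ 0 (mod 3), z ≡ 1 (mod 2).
M = 3 × 2 = 6. M₁ = 2, y₁ ≡ 2 (mod 3). M₂ = 3, y₂ ≡ 1 (mod 2). z = 0×2×2 + 1×3×1 ≡ 3 (mod 6)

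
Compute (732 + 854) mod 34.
22

(732 + 854) = 1586
1586 mod 34 = 22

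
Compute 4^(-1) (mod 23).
4^(-1) ≡ 6 (mod 23). Verification: 4 × 6 = 24 ≡ 1 (mod 23)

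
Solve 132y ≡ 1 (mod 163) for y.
132^(-1) ≡ 21 (mod 163). Verification: 132 × 21 = 2772 ≡ 1 (mod 163)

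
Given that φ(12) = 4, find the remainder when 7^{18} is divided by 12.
By Euler: 7^{4} ≡ 1 (mod 12) since gcd(7, 12) = 1. 18 = 4×4 + 2. So 7^{18} ≡ 7^{2} ≡ 1 (mod 12)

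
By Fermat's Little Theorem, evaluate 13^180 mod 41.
By Fermat: 13^{40} ≡ 1 (mod 41). 180 = 4×40 + 20. So 13^{180} ≡ 13^{20} ≡ 40 (mod 41)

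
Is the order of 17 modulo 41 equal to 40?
Yes, ord_41(17) = 40.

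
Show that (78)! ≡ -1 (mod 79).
(78)! mod 79 = 78. Since this equals -1 (mod 79), Wilson confirms 79 is prime.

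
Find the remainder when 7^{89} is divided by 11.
By Fermat: 7^{10} ≡ 1 (mod 11). 89 = 8×10 + 9. So 7^{89} ≡ 7^{9} ≡ 8 (mod 11)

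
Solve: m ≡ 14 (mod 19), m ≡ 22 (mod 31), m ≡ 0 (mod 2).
M = 19 × 31 × 2 = 1178. M₁ = 62, y₁ ≡ 4 (mod 19). M₂ = 38, y₂ ≡ 9 (mod 31). M₃ = 589, y₃ ≡ 1 (mod 2). m = 14×62×4 + 22×38×9 + 0×589×1 ≡ 394 (mod 1178)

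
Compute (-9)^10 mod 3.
(-9) ≡ 0 (mod 3). 10 = 8 + 2 (binary 1010). Repeated squaring mod 3: 0^1 ≡ 0; 0^2 ≡ 0² = 0 ≡ 0; 0^4 ≡ 0² = 0 ≡ 0; 0^8 ≡ 0² = 0 ≡ 0. Multiply: (-9)^10 ≡ 0^8 × 0^2 ≡ 0 × 0 (mod 3): 0 × 0 = 0 ≡ 0. So (-9)^10 ≡ 0 (mod 3).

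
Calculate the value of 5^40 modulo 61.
Using repeated squaring. 40 = 32 + 8 (binary 101000). Repeated squaring mod 61: 5^1 ≡ 5; 5^2 ≡ 5² = 25 ≡ 25; 5^4 ≡ 25² = 625 ≡ 15; 5^8 ≡ 15² = 225 ≡ 42; 5^16 ≡ 42² = 1764 ≡ 56; 5^32 ≡ 56² = 3136 ≡ 25. Multiply: 5^40 = 5^32 × 5^8 ≡ 25 × 42 (mod 61): 25 × 42 = 1050 ≡ 13. So 5^40 ≡ 13 (mod 61).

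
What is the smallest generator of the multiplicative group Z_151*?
p - 1 = 150 has prime divisors 2, 3, 5. h is a primitive root mod 151 iff h^(150/q) ≢ 1 (mod 151) for each such q.
h = 2: 2^75 ≡ 1, 2^50 ≡ 32, 2^30 ≡ 1 (mod 151); 2^75 ≡ 1, so not a primitive root.
h = 3: 3^75 ≡ 150, 3^50 ≡ 1, 3^30 ≡ 59 (mod 151); 3^50 ≡ 1, so not a primitive root.
h = 4: 4^75 ≡ 1, 4^50 ≡ 118, 4^30 ≡ 1 (mod 151); 4^75 ≡ 1, so not a primitive root.
h = 5: 5^75 ≡ 1, 5^50 ≡ 32, 5^30 ≡ 8 (mod 151); 5^75 ≡ 1, so not a primitive root.
h = 6: 6^75 ≡ 150, 6^50 ≡ 32, 6^30 ≡ 59 (mod 151); none is 1, so 6 has order 150 and is a primitive root.
The smallest primitive root mod 151 is g = 6.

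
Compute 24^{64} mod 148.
144

Using successive squaring:
Binary expansion of 64: 1000000
Powers of 24 mod 148 (each is the square of the previous):
  24^1 ≡ 24 (mod 148)
  24^2 ≡ 24² = 576 ≡ 132 (mod 148)
  24^4 ≡ 132² = 17424 ≡ 108 (mod 148)
  24^8 ≡ 108² = 11664 ≡ 120 (mod 148)
  24^16 ≡ 120² = 14400 ≡ 44 (mod 148)
  24^32 ≡ 44² = 1936 ≡ 12 (mod 148)
  24^64 ≡ 12² = 144 ≡ 144 (mod 148)
64 is a power of 2, so 24^64 is the last square: ≡ 144 (mod 148)
Result: 24^64 ≡ 144 (mod 148)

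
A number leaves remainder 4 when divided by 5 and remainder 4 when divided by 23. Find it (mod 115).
M = 5 × 23 = 115. M₁ = 23, y₁ ≡ 2 (mod 5). M₂ = 5, y₂ ≡ 14 (mod 23). t = 4×23×2 + 4×5×14 ≡ 4 (mod 115)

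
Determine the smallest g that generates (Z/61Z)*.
2

A primitive root g modulo p has order p-1 = 60
Prime divisors of 60: [2, 3, 5]
g is a primitive root iff g^(60/q) ≢ 1 (mod 61) for each prime divisor q
Testing small values:
  g = 2: 2^30 ≡ 60, 2^20 ≡ 47, 2^12 ≡ 9 (mod 61) → none is 1, primitive root!
The smallest primitive root is 2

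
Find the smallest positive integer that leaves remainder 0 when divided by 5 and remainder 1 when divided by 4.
M = 5 × 4 = 20. M₁ = 4, y₁ ≡ 4 (mod 5). M₂ = 5, y₂ ≡ 1 (mod 4). z = 0×4×4 + 1×5×1 ≡ 5 (mod 20). The smallest positive such number is 5.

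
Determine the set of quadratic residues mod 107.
QRs mod 107: {1, 3, 4, 9, 10, 11, 12, 13, 14, 16, 19, 23, 25, 27, 29, 30, 33, 34, 35, 36, 37, 39, 40, 41, 42, 44, 47, 48, 49, 52, 53, 56, 57, 61, 62, 64, 69, 75, 76, 79, 81, 83, 85, 86, 87, 89, 90, 92, 99, 100, 101, 102, 105}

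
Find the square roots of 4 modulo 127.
The square roots of 4 mod 127 are 2 and 125. Verify: 2² = 4 ≡ 4 (mod 127)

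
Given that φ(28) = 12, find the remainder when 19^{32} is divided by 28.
By Euler: 19^{12} ≡ 1 (mod 28) since gcd(19, 28) = 1. 32 = 2×12 + 8. So 19^{32} ≡ 19^{8} ≡ 25 (mod 28)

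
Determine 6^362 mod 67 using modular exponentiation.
Using Fermat: 6^{66} ≡ 1 (mod 67). 362 ≡ 32 (mod 66). So 6^{362} ≡ 6^{32} ≡ 56 (mod 67)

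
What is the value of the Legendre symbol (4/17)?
(4/17) = 4^{8} mod 17 = 1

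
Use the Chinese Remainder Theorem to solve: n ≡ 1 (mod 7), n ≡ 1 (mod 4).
M = 7 × 4 = 28. M₁ = 4, y₁ ≡ 2 (mod 7). M₂ = 7, y₂ ≡ 3 (mod 4). n = 1×4×2 + 1×7×3 ≡ 1 (mod 28)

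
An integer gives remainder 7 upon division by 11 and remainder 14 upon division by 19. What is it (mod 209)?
M = 11 × 19 = 209. M₁ = 19, y₁ ≡ 7 (mod 11). M₂ = 11, y₂ ≡ 7 (mod 19). m = 7×19×7 + 14×11×7 ≡ 128 (mod 209). The smallest positive such number is 128.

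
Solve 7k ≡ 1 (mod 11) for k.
7^(-1) ≡ 8 (mod 11). Verification: 7 × 8 = 56 ≡ 1 (mod 11)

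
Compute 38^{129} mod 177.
77

Using successive squaring:
Binary expansion of 129: 10000001
Powers of 38 mod 177 (each is the square of the previous):
  38^1 ≡ 38 (mod 177)
  38^2 ≡ 38² = 1444 ≡ 28 (mod 177)
  38^4 ≡ 28² = 784 ≡ 76 (mod 177)
  38^8 ≡ 76² = 5776 ≡ 112 (mod 177)
  38^16 ≡ 112² = 12544 ≡ 154 (mod 177)
  38^32 ≡ 154² = 23716 ≡ 175 (mod 177)
  38^64 ≡ 175² = 30625 ≡ 4 (mod 177)
  38^128 ≡ 4² = 16 ≡ 16 (mod 177)
129 = 128 + 1, so 38^129 = 38^128 × 38^1 ≡ 16 × 38 (mod 177)
Multiplying step by step:
  16 × 38 = 608 ≡ 77 (mod 177)
Result: 38^129 ≡ 77 (mod 177)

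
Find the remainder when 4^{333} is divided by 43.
By Fermat: 4^{42} ≡ 1 (mod 43). 333 = 7×42 + 39. So 4^{333} ≡ 4^{39} ≡ 41 (mod 43)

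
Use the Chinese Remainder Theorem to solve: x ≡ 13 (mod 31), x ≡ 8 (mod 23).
261

Using the Chinese Remainder Theorem:
M = product of moduli = 713
For equation 1: M_1 = 23, 23 ≡ 23 (mod 31), inverse of 23 mod 31 is 27 (check: 23 × 27 = 621 ≡ 1 (mod 31))
For equation 2: M_2 = 31, 31 ≡ 8 (mod 23), inverse of 31 mod 23 is 3 (check: 8 × 3 = 24 ≡ 1 (mod 23))
Combine: x ≡ Σ r_i×M_i×(M_i⁻¹ mod m_i) = 13×23×27 + 8×31×3 = 8073 + 744 = 8817
8817 mod 713 = 261
x ≡ 261 (mod 713)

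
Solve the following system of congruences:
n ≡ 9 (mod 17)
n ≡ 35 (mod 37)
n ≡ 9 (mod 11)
2440

Using the Chinese Remainder Theorem:
M = product of moduli = 6919
For equation 1: M_1 = 407, 407 ≡ 16 (mod 17), inverse of 407 mod 17 is 16 (check: 16 × 16 = 256 ≡ 1 (mod 17))
For equation 2: M_2 = 187, 187 ≡ 2 (mod 37), inverse of 187 mod 37 is 19 (check: 2 × 19 = 38 ≡ 1 (mod 37))
For equation 3: M_3 = 629, 629 ≡ 2 (mod 11), inverse of 629 mod 11 is 6 (check: 2 × 6 = 12 ≡ 1 (mod 11))
Combine: n ≡ Σ r_i×M_i×(M_i⁻¹ mod m_i) = 9×407×16 + 35×187×19 + 9×629×6 = 58608 + 124355 + 33966 = 216929
216929 mod 6919 = 2440
n ≡ 2440 (mod 6919)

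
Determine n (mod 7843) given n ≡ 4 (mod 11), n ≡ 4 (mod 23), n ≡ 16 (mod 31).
5317

Using the Chinese Remainder Theorem:
M = product of moduli = 7843
For equation 1: M_1 = 713, 713 ≡ 9 (mod 11), inverse of 713 mod 11 is 5 (check: 9 × 5 = 45 ≡ 1 (mod 11))
For equation 2: M_2 = 341, 341 ≡ 19 (mod 23), inverse of 341 mod 23 is 17 (check: 19 × 17 = 323 ≡ 1 (mod 23))
For equation 3: M_3 = 253, 253 ≡ 5 (mod 31), inverse of 253 mod 31 is 25 (check: 5 × 25 = 125 ≡ 1 (mod 31))
Combine: n ≡ Σ r_i×M_i×(M_i⁻¹ mod m_i) = 4×713×5 + 4×341×17 + 16×253×25 = 14260 + 23188 + 101200 = 138648
138648 mod 7843 = 5317
n ≡ 5317 (mod 7843)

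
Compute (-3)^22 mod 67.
Using repeated squaring. (-3) ≡ 64 (mod 67). 22 = 16 + 4 + 2 (binary 10110). Repeated squaring mod 67: 64^1 ≡ 64; 64^2 ≡ 64² = 4096 ≡ 9; 64^4 ≡ 9² = 81 ≡ 14; 64^8 ≡ 14² = 196 ≡ 62; 64^16 ≡ 62² = 3844 ≡ 25. Multiply: (-3)^22 ≡ 64^16 × 64^4 × 64^2 ≡ 25 × 14 × 9 (mod 67): 25 × 14 = 350 ≡ 15; 15 × 9 = 135 ≡ 1. So (-3)^22 ≡ 1 (mod 67).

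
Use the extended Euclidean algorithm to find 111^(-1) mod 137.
Extended GCD: 111(-58) + 137(47) = 1. So 111^(-1) ≡ 79 ≡ 79 (mod 137). Verify: 111 × 79 = 8769 ≡ 1 (mod 137)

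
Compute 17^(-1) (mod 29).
17^(-1) ≡ 12 (mod 29). Verification: 17 × 12 = 204 ≡ 1 (mod 29)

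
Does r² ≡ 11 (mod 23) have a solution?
By Euler's criterion: 11^{11} ≡ 22 (mod 23). Since this equals -1 (≡ 22), 11 is not a QR.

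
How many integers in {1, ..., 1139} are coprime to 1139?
1056

Prime factorization: 1139 = 17 × 67
Using the formula φ(n) = n × Π(1 - 1/p) for each prime factor p:
φ(1139) = 1139 × (1 - 1/17) × (1 - 1/67)
φ(1139) = 1056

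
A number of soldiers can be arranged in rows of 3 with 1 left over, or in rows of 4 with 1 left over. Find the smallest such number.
M = 3 × 4 = 12. M₁ = 4, y₁ ≡ 1 (mod 3). M₂ = 3, y₂ ≡ 3 (mod 4). m = 1×4×1 + 1×3×3 ≡ 1 (mod 12). The smallest positive such number is 1.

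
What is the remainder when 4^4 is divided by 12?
4 = 4 (binary 100). Repeated squaring mod 12: 4^1 ≡ 4; 4^2 ≡ 4² = 16 ≡ 4; 4^4 ≡ 4² = 16 ≡ 4. So 4^4 ≡ 4 (mod 12).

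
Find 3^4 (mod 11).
4 = 4 (binary 100). Repeated squaring mod 11: 3^1 ≡ 3; 3^2 ≡ 3² = 9 ≡ 9; 3^4 ≡ 9² = 81 ≡ 4. So 3^4 ≡ 4 (mod 11).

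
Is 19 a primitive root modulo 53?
Yes

To verify, check if 19^(52/q) ≢ 1 (mod 53) for each prime divisor q of 52
Divisors of 52 = 52: [1, 2, 4, 13, 26, 52]
  19^(52/2) = 19^26 ≡ 52 (mod 53)
  19^(52/13) = 19^4 ≡ 47 (mod 53)
Conclusion: 19 is a primitive root modulo 53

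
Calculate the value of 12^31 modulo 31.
Using Fermat: 12^{30} ≡ 1 (mod 31). 31 ≡ 1 (mod 30). So 12^{31} ≡ 12^{1} ≡ 12 (mod 31)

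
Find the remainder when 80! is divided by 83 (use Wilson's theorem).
(82)! = (80)! × (81) × (82) ≡ -1 (mod 83). So (80)! ≡ -1 × [(82)(81)]^(-1) ≡ 41 (mod 83)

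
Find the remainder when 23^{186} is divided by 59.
By Fermat: 23^{58} ≡ 1 (mod 59). 186 = 3×58 + 12. So 23^{186} ≡ 23^{12} ≡ 5 (mod 59)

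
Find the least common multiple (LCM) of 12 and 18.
36

First find GCD(12, 18) using the Euclidean algorithm:
12 = 0 × 18 + 12
18 = 1 × 12 + 6
12 = 2 × 6 + 0
GCD(12, 18) = 6

LCM formula: LCM(a, b) = (a × b) / GCD(a, b)
LCM(12, 18) = (12 × 18) / 6
LCM(12, 18) = 216 / 6
LCM(12, 18) = 36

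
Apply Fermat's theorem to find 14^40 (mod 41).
By Fermat's Little Theorem, 14^{40} ≡ 1 (mod 41) since 41 is prime and gcd(14, 41) = 1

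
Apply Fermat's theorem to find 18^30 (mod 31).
By Fermat's Little Theorem, 18^{30} ≡ 1 (mod 31) since 31 is prime and gcd(18, 31) = 1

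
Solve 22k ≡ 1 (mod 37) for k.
22^(-1) ≡ 32 (mod 37). Verification: 22 × 32 = 704 ≡ 1 (mod 37)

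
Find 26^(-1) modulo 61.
54

Using Extended Euclidean Algorithm:
gcd(26, 61) = 1
Bezout coefficients: 26 × -7 + 61 × 3 = 1
So 26 × -7 ≡ 1 (mod 61)
The inverse is -7 mod 61 = 54
Verification: 26 × 54 = 1404 = 23 × 61 + 1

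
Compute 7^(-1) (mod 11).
7^(-1) ≡ 8 (mod 11). Verification: 7 × 8 = 56 ≡ 1 (mod 11)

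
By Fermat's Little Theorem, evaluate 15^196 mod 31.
By Fermat: 15^{30} ≡ 1 (mod 31). 196 ≡ 16 (mod 30). So 15^{196} ≡ 15^{16} ≡ 16 (mod 31)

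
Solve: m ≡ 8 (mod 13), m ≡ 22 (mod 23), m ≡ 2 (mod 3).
M = 13 × 23 × 3 = 897. M₁ = 69, y₁ ≡ 10 (mod 13). M₂ = 39, y₂ ≡ 13 (mod 23). M₃ = 299, y₃ ≡ 2 (mod 3). m = 8×69×10 + 22×39×13 + 2×299×2 ≡ 827 (mod 897)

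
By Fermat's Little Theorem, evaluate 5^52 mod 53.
By Fermat's Little Theorem, 5^{52} ≡ 1 (mod 53) since 53 is prime and gcd(5, 53) = 1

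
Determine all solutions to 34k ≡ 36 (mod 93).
12

Since gcd(34, 93) = 1 divides 36, a solution exists.
Multiply both sides by the inverse of 34 mod 93:
  34^(-1) mod 93 = 52
  x ≡ 52 × 36 ≡ 1872 ≡ 12 (mod 93)
Verification: 34 × 12 = 408 = 4 × 93 + 36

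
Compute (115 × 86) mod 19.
10

(115 × 86) = 9890
9890 mod 19 = 10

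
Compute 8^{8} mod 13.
1

Using successive squaring:
Binary expansion of 8: 1000
Powers of 8 mod 13 (each is the square of the previous):
  8^1 ≡ 8 (mod 13)
  8^2 ≡ 8² = 64 ≡ 12 (mod 13)
  8^4 ≡ 12² = 144 ≡ 1 (mod 13)
  8^8 ≡ 1² = 1 ≡ 1 (mod 13)
8 is a power of 2, so 8^8 is the last square: ≡ 1 (mod 13)
Result: 8^8 ≡ 1 (mod 13)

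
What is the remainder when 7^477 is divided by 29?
Using Fermat: 7^{28} ≡ 1 (mod 29). 477 ≡ 1 (mod 28). So 7^{477} ≡ 7^{1} ≡ 7 (mod 29)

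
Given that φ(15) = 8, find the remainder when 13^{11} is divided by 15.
By Euler: 13^{8} ≡ 1 (mod 15) since gcd(13, 15) = 1. 11 = 1×8 + 3. So 13^{11} ≡ 13^{3} ≡ 7 (mod 15)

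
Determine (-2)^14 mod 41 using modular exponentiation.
Using repeated squaring. (-2) ≡ 39 (mod 41). 14 = 8 + 4 + 2 (binary 1110). Repeated squaring mod 41: 39^1 ≡ 39; 39^2 ≡ 39² = 1521 ≡ 4; 39^4 ≡ 4² = 16 ≡ 16; 39^8 ≡ 16² = 256 ≡ 10. Multiply: (-2)^14 ≡ 39^8 × 39^4 × 39^2 ≡ 10 × 16 × 4 (mod 41): 10 × 16 = 160 ≡ 37; 37 × 4 = 148 ≡ 25. So (-2)^14 ≡ 25 (mod 41).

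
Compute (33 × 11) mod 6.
3

(33 × 11) = 363
363 mod 6 = 3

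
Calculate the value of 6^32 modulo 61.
Using repeated squaring. 32 = 32 (binary 100000). Repeated squaring mod 61: 6^1 ≡ 6; 6^2 ≡ 6² = 36 ≡ 36; 6^4 ≡ 36² = 1296 ≡ 15; 6^8 ≡ 15² = 225 ≡ 42; 6^16 ≡ 42² = 1764 ≡ 56; 6^32 ≡ 56² = 3136 ≡ 25. So 6^32 ≡ 25 (mod 61).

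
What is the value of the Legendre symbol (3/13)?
(3/13) = 3^{6} mod 13 = 1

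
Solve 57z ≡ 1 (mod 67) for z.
57^(-1) ≡ 20 (mod 67). Verification: 57 × 20 = 1140 ≡ 1 (mod 67)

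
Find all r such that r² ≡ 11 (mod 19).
The square roots of 11 mod 19 are 7 and 12. Verify: 7² = 49 ≡ 11 (mod 19)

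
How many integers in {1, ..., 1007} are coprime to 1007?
936

Prime factorization: 1007 = 19 × 53
Using the formula φ(n) = n × Π(1 - 1/p) for each prime factor p:
φ(1007) = 1007 × (1 - 1/19) × (1 - 1/53)
φ(1007) = 936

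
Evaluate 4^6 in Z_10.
6 = 4 + 2 (binary 110). Repeated squaring mod 10: 4^1 ≡ 4; 4^2 ≡ 4² = 16 ≡ 6; 4^4 ≡ 6² = 36 ≡ 6. Multiply: 4^6 = 4^4 × 4^2 ≡ 6 × 6 (mod 10): 6 × 6 = 36 ≡ 6. So 4^6 ≡ 6 (mod 10).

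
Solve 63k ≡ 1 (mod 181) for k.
63^(-1) ≡ 23 (mod 181). Verification: 63 × 23 = 1449 ≡ 1 (mod 181)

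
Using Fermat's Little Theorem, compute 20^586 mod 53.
By Fermat: 20^{52} ≡ 1 (mod 53). 586 ≡ 14 (mod 52). So 20^{586} ≡ 20^{14} ≡ 17 (mod 53)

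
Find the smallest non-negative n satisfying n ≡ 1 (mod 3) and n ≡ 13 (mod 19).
M = 3 × 19 = 57. M₁ = 19, y₁ ≡ 1 (mod 3). M₂ = 3, y₂ ≡ 13 (mod 19). n = 1×19×1 + 13×3×13 ≡ 13 (mod 57)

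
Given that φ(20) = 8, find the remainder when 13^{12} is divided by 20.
By Euler: 13^{8} ≡ 1 (mod 20) since gcd(13, 20) = 1. 12 = 1×8 + 4. So 13^{12} ≡ 13^{4} ≡ 1 (mod 20)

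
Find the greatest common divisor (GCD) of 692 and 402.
2

Using the Euclidean algorithm:
692 = 1 × 402 + 290
402 = 1 × 290 + 112
290 = 2 × 112 + 66
112 = 1 × 66 + 46
66 = 1 × 46 + 20
46 = 2 × 20 + 6
20 = 3 × 6 + 2
6 = 3 × 2 + 0

GCD(692, 402) = 2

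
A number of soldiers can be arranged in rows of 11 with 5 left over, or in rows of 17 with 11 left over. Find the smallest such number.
M = 11 × 17 = 187. M₁ = 17, y₁ ≡ 2 (mod 11). M₂ = 11, y₂ ≡ 14 (mod 17). k = 5×17×2 + 11×11×14 ≡ 181 (mod 187). The smallest positive such number is 181.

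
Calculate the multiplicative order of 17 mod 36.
Powers of 17 mod 36: 17^1≡17, 17^2≡1. Order = 2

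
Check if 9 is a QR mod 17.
By Euler's criterion: 9^{8} ≡ 1 (mod 17). Since this equals 1, 9 is a QR.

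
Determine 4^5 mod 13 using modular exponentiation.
5 = 4 + 1 (binary 101). Repeated squaring mod 13: 4^1 ≡ 4; 4^2 ≡ 4² = 16 ≡ 3; 4^4 ≡ 3² = 9 ≡ 9. Multiply: 4^5 = 4^4 × 4^1 ≡ 9 × 4 (mod 13): 9 × 4 = 36 ≡ 10. So 4^5 ≡ 10 (mod 13).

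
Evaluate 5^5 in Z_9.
5 = 4 + 1 (binary 101). Repeated squaring mod 9: 5^1 ≡ 5; 5^2 ≡ 5² = 25 ≡ 7; 5^4 ≡ 7² = 49 ≡ 4. Multiply: 5^5 = 5^4 × 5^1 ≡ 4 × 5 (mod 9): 4 × 5 = 20 ≡ 2. So 5^5 ≡ 2 (mod 9).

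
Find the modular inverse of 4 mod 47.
4^(-1) ≡ 12 (mod 47). Verification: 4 × 12 = 48 ≡ 1 (mod 47)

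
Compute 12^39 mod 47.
Using repeated squaring. 39 = 32 + 4 + 2 + 1 (binary 100111). Repeated squaring mod 47: 12^1 ≡ 12; 12^2 ≡ 12² = 144 ≡ 3; 12^4 ≡ 3² = 9 ≡ 9; 12^8 ≡ 9² = 81 ≡ 34; 12^16 ≡ 34² = 1156 ≡ 28; 12^32 ≡ 28² = 784 ≡ 32. Multiply: 12^39 = 12^32 × 12^4 × 12^2 × 12^1 ≡ 32 × 9 × 3 × 12 (mod 47): 32 × 9 = 288 ≡ 6; 6 × 3 = 18 ≡ 18; 18 × 12 = 216 ≡ 28. So 12^39 ≡ 28 (mod 47).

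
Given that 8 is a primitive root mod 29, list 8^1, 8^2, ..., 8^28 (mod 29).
g^1, g^2, ..., g^{28} mod 29: {8, 6, 19, 7, 27, 13, 17, 20, 15, 4, 3, 24, 18, 28, 21, 23, 10, 22, 2, 16, 12, 9, 14, 25, 26, 5, 11, 1}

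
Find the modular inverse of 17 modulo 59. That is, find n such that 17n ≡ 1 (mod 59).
7

Using Extended Euclidean Algorithm:
gcd(17, 59) = 1
Bezout coefficients: 17 × 7 + 59 × -2 = 1
So 17 × 7 ≡ 1 (mod 59)
The inverse is 7 mod 59 = 7
Verification: 17 × 7 = 119 = 2 × 59 + 1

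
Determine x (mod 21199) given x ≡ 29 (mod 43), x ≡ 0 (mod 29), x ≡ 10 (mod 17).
13746

Using the Chinese Remainder Theorem:
M = product of moduli = 21199
For equation 1: M_1 = 493, 493 ≡ 20 (mod 43), inverse of 493 mod 43 is 28 (check: 20 × 28 = 560 ≡ 1 (mod 43))
For equation 2: M_2 = 731, 731 ≡ 6 (mod 29), inverse of 731 mod 29 is 5 (check: 6 × 5 = 30 ≡ 1 (mod 29))
For equation 3: M_3 = 1247, 1247 ≡ 6 (mod 17), inverse of 1247 mod 17 is 3 (check: 6 × 3 = 18 ≡ 1 (mod 17))
Combine: x ≡ Σ r_i×M_i×(M_i⁻¹ mod m_i) = 29×493×28 + 0×731×5 + 10×1247×3 = 400316 + 0 + 37410 = 437726
437726 mod 21199 = 13746
x ≡ 13746 (mod 21199)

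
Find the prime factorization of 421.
421

Divide by primes starting from smallest:
421 ÷ 421 = 1

421 = 421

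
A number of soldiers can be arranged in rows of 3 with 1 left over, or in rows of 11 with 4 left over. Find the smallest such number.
M = 3 × 11 = 33. M₁ = 11, y₁ ≡ 2 (mod 3). M₂ = 3, y₂ ≡ 4 (mod 11). n = 1×11×2 + 4×3×4 ≡ 4 (mod 33). The smallest positive such number is 4.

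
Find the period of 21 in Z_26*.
Powers of 21 mod 26: 21^1≡21, 21^2≡25, 21^3≡5, 21^4≡1. Order = 4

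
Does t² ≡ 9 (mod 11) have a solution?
By Euler's criterion: 9^{5} ≡ 1 (mod 11). Since this equals 1, 9 is a QR.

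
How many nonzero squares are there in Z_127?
For prime 127, there are (p-1)/2 = (127-1)/2 = 63 quadratic residues (excluding 0).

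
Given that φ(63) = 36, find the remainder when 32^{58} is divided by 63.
By Euler: 32^{36} ≡ 1 (mod 63) since gcd(32, 63) = 1. 58 = 1×36 + 22. So 32^{58} ≡ 32^{22} ≡ 4 (mod 63)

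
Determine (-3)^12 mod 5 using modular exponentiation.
Using Fermat: (-3)^{4} ≡ 1 (mod 5). 12 ≡ 0 (mod 4). So (-3)^{12} ≡ (-3)^{0} ≡ 1 (mod 5)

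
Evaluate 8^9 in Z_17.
9 = 8 + 1 (binary 1001). Repeated squaring mod 17: 8^1 ≡ 8; 8^2 ≡ 8² = 64 ≡ 13; 8^4 ≡ 13² = 169 ≡ 16; 8^8 ≡ 16² = 256 ≡ 1. Multiply: 8^9 = 8^8 × 8^1 ≡ 1 × 8 (mod 17): 1 × 8 = 8 ≡ 8. So 8^9 ≡ 8 (mod 17).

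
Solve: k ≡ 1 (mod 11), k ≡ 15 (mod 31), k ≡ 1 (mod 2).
M = 11 × 31 × 2 = 682. M₁ = 62, y₁ ≡ 8 (mod 11). M₂ = 22, y₂ ≡ 24 (mod 31). M₃ = 341, y₃ ≡ 1 (mod 2). k = 1×62×8 + 15×22×24 + 1×341×1 ≡ 573 (mod 682)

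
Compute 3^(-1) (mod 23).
8

Using Extended Euclidean Algorithm:
gcd(3, 23) = 1
Bezout coefficients: 3 × 8 + 23 × -1 = 1
So 3 × 8 ≡ 1 (mod 23)
The inverse is 8 mod 23 = 8
Verification: 3 × 8 = 24 = 1 × 23 + 1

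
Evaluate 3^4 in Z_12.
4 = 4 (binary 100). Repeated squaring mod 12: 3^1 ≡ 3; 3^2 ≡ 3² = 9 ≡ 9; 3^4 ≡ 9² = 81 ≡ 9. So 3^4 ≡ 9 (mod 12).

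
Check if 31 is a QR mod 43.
By Euler's criterion: 31^{21} ≡ 1 (mod 43). Since this equals 1, 31 is a QR.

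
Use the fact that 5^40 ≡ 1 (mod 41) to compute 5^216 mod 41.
By Fermat: 5^{40} ≡ 1 (mod 41). 216 ≡ 16 (mod 40). So 5^{216} ≡ 5^{16} ≡ 37 (mod 41)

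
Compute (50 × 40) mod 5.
0

(50 × 40) = 2000
2000 mod 5 = 0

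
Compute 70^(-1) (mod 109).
70^(-1) ≡ 95 (mod 109). Verification: 70 × 95 = 6650 ≡ 1 (mod 109)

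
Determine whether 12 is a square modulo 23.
By Euler's criterion: 12^{11} ≡ 1 (mod 23). Since this equals 1, 12 is a QR.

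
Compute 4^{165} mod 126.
64

Using successive squaring:
Binary expansion of 165: 10100101
Powers of 4 mod 126 (each is the square of the previous):
  4^1 ≡ 4 (mod 126)
  4^2 ≡ 4² = 16 ≡ 16 (mod 126)
  4^4 ≡ 16² = 256 ≡ 4 (mod 126)
  4^8 ≡ 4² = 16 ≡ 16 (mod 126)
  4^16 ≡ 16² = 256 ≡ 4 (mod 126)
  4^32 ≡ 4² = 16 ≡ 16 (mod 126)
  4^64 ≡ 16² = 256 ≡ 4 (mod 126)
  4^128 ≡ 4² = 16 ≡ 16 (mod 126)
165 = 128 + 32 + 4 + 1, so 4^165 = 4^128 × 4^32 × 4^4 × 4^1 ≡ 16 × 16 × 4 × 4 (mod 126)
Multiplying step by step:
  16 × 16 = 256 ≡ 4 (mod 126)
  4 × 4 = 16 ≡ 16 (mod 126)
  16 × 4 = 64 ≡ 64 (mod 126)
Result: 4^165 ≡ 64 (mod 126)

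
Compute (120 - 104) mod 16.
0

(120 - 104) = 16
16 mod 16 = 0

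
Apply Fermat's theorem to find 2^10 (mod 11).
By Fermat's Little Theorem, 2^{10} ≡ 1 (mod 11) since 11 is prime and gcd(2, 11) = 1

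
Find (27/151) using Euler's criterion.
(27/151) = 27^{75} mod 151 = -1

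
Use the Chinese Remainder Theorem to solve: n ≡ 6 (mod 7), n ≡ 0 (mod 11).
55

Using the Chinese Remainder Theorem:
M = product of moduli = 77
For equation 1: M_1 = 11, 11 ≡ 4 (mod 7), inverse of 11 mod 7 is 2 (check: 4 × 2 = 8 ≡ 1 (mod 7))
For equation 2: M_2 = 7, 7 ≡ 7 (mod 11), inverse of 7 mod 11 is 8 (check: 7 × 8 = 56 ≡ 1 (mod 11))
Combine: n ≡ Σ r_i×M_i×(M_i⁻¹ mod m_i) = 6×11×2 + 0×7×8 = 132 + 0 = 132
132 mod 77 = 55
n ≡ 55 (mod 77)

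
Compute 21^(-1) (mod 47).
21^(-1) ≡ 9 (mod 47). Verification: 21 × 9 = 189 ≡ 1 (mod 47)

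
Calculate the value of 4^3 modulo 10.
3 = 2 + 1 (binary 11). Repeated squaring mod 10: 4^1 ≡ 4; 4^2 ≡ 4² = 16 ≡ 6. Multiply: 4^3 = 4^2 × 4^1 ≡ 6 × 4 (mod 10): 6 × 4 = 24 ≡ 4. So 4^3 ≡ 4 (mod 10).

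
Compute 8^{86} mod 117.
64

Using successive squaring:
Binary expansion of 86: 1010110
Powers of 8 mod 117 (each is the square of the previous):
  8^1 ≡ 8 (mod 117)
  8^2 ≡ 8² = 64 ≡ 64 (mod 117)
  8^4 ≡ 64² = 4096 ≡ 1 (mod 117)
  8^8 ≡ 1² = 1 ≡ 1 (mod 117)
  8^16 ≡ 1² = 1 ≡ 1 (mod 117)
  8^32 ≡ 1² = 1 ≡ 1 (mod 117)
  8^64 ≡ 1² = 1 ≡ 1 (mod 117)
86 = 64 + 16 + 4 + 2, so 8^86 = 8^64 × 8^16 × 8^4 × 8^2 ≡ 1 × 1 × 1 × 64 (mod 117)
Multiplying step by step:
  1 × 1 = 1 ≡ 1 (mod 117)
  1 × 1 = 1 ≡ 1 (mod 117)
  1 × 64 = 64 ≡ 64 (mod 117)
Result: 8^86 ≡ 64 (mod 117)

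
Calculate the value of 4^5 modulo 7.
5 = 4 + 1 (binary 101). Repeated squaring mod 7: 4^1 ≡ 4; 4^2 ≡ 4² = 16 ≡ 2; 4^4 ≡ 2² = 4 ≡ 4. Multiply: 4^5 = 4^4 × 4^1 ≡ 4 × 4 (mod 7): 4 × 4 = 16 ≡ 2. So 4^5 ≡ 2 (mod 7).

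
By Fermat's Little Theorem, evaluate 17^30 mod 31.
By Fermat's Little Theorem, 17^{30} ≡ 1 (mod 31) since 31 is prime and gcd(17, 31) = 1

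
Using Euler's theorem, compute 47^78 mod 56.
By Euler: 47^{24} ≡ 1 (mod 56) since gcd(47, 56) = 1. 78 = 3×24 + 6. So 47^{78} ≡ 47^{6} ≡ 1 (mod 56)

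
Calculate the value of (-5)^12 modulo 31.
Using repeated squaring. (-5) ≡ 26 (mod 31). 12 = 8 + 4 (binary 1100). Repeated squaring mod 31: 26^1 ≡ 26; 26^2 ≡ 26² = 676 ≡ 25; 26^4 ≡ 25² = 625 ≡ 5; 26^8 ≡ 5² = 25 ≡ 25. Multiply: (-5)^12 ≡ 26^8 × 26^4 ≡ 25 × 5 (mod 31): 25 × 5 = 125 ≡ 1. So (-5)^12 ≡ 1 (mod 31).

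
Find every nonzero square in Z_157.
QRs mod 157: {1, 3, 4, 9, 10, 11, 12, 13, 14, 16, 17, 19, 25, 27, 30, 31, 33, 35, 36, 37, 39, 40, 42, 44, 46, 47, 48, 49, 51, 52, 56, 57, 58, 64, 67, 68, 71, 75, 76, 81, 82, 86, 89, 90, 93, 99, 100, 101, 105, 106, 108, 109, 110, 111, 113, 115, 117, 118, 120, 121, 122, 124, 126, 127, 130, 132, 138, 140, 141, 143, 144, 145, 146, 147, 148, 153, 154, 156}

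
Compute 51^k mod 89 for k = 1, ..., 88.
g^1, g^2, ..., g^{88} mod 89: {51, 20, 41, 44, 19, 79, 24, 67, 35, 5, 77, 11, 27, 42, 6, 39, 31, 68, 86, 25, 29, 55, 46, 32, 30, 17, 66, 73, 74, 36, 56, 8, 52, 71, 61, 85, 63, 9, 14, 2, 13, 40, 82, 88, 38, 69, 48, 45, 70, 10, 65, 22, 54, 84, 12, 78, 62, 47, 83, 50, 58, 21, 3, 64, 60, 34, 43, 57, 59, 72, 23, 16, 15, 53, 33, 81, 37, 18, 28, 4, 26, 80, 75, 87, 76, 49, 7, 1}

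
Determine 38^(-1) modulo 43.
38^(-1) ≡ 17 (mod 43). Verification: 38 × 17 = 646 ≡ 1 (mod 43)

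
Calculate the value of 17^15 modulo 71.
Using repeated squaring. 15 = 8 + 4 + 2 + 1 (binary 1111). Repeated squaring mod 71: 17^1 ≡ 17; 17^2 ≡ 17² = 289 ≡ 5; 17^4 ≡ 5² = 25 ≡ 25; 17^8 ≡ 25² = 625 ≡ 57. Multiply: 17^15 = 17^8 × 17^4 × 17^2 × 17^1 ≡ 57 × 25 × 5 × 17 (mod 71): 57 × 25 = 1425 ≡ 5; 5 × 5 = 25 ≡ 25; 25 × 17 = 425 ≡ 70. So 17^15 ≡ 70 (mod 71).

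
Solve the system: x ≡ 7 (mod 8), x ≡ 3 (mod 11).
M = 8 × 11 = 88. M₁ = 11, y₁ ≡ 3 (mod 8). M₂ = 8, y₂ ≡ 7 (mod 11). x = 7×11×3 + 3×8×7 ≡ 47 (mod 88)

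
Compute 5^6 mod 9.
6 = 4 + 2 (binary 110). Repeated squaring mod 9: 5^1 ≡ 5; 5^2 ≡ 5² = 25 ≡ 7; 5^4 ≡ 7² = 49 ≡ 4. Multiply: 5^6 = 5^4 × 5^2 ≡ 4 × 7 (mod 9): 4 × 7 = 28 ≡ 1. So 5^6 ≡ 1 (mod 9).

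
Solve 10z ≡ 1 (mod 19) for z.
10^(-1) ≡ 2 (mod 19). Verification: 10 × 2 = 20 ≡ 1 (mod 19)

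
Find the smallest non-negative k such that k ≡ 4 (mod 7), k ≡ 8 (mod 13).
60

Using the Chinese Remainder Theorem:
M = product of moduli = 91
For equation 1: M_1 = 13, 13 ≡ 6 (mod 7), inverse of 13 mod 7 is 6 (check: 6 × 6 = 36 ≡ 1 (mod 7))
For equation 2: M_2 = 7, 7 ≡ 7 (mod 13), inverse of 7 mod 13 is 2 (check: 7 × 2 = 14 ≡ 1 (mod 13))
Combine: k ≡ Σ r_i×M_i×(M_i⁻¹ mod m_i) = 4×13×6 + 8×7×2 = 312 + 112 = 424
424 mod 91 = 60
k ≡ 60 (mod 91)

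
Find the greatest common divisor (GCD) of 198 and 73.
1

Using the Euclidean algorithm:
198 = 2 × 73 + 52
73 = 1 × 52 + 21
52 = 2 × 21 + 10
21 = 2 × 10 + 1
10 = 10 × 1 + 0

GCD(198, 73) = 1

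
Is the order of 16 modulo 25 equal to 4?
No, the actual order is 5, not 4.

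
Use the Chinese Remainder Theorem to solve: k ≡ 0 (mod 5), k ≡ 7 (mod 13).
M = 5 × 13 = 65. M₁ = 13, y₁ ≡ 2 (mod 5). M₂ = 5, y₂ ≡ 8 (mod 13). k = 0×13×2 + 7×5×8 ≡ 20 (mod 65)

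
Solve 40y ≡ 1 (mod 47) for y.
20

Using Extended Euclidean Algorithm:
gcd(40, 47) = 1
Bezout coefficients: 40 × 20 + 47 × -17 = 1
So 40 × 20 ≡ 1 (mod 47)
The inverse is 20 mod 47 = 20
Verification: 40 × 20 = 800 = 17 × 47 + 1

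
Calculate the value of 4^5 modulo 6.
5 = 4 + 1 (binary 101). Repeated squaring mod 6: 4^1 ≡ 4; 4^2 ≡ 4² = 16 ≡ 4; 4^4 ≡ 4² = 16 ≡ 4. Multiply: 4^5 = 4^4 × 4^1 ≡ 4 × 4 (mod 6): 4 × 4 = 16 ≡ 4. So 4^5 ≡ 4 (mod 6).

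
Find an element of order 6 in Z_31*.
6 has order 6 mod 31 since 6^{6} ≡ 1 (mod 31) and no smaller power works.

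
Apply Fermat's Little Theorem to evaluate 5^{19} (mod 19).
5

By Fermat's Little Theorem, a^(p-1) ≡ 1 (mod p) for prime p and gcd(a, p) = 1
Here p = 19, so 5^18 ≡ 1 (mod 19)
We can reduce the exponent: 19 mod 18 = 1
So 5^19 ≡ 5^1 (mod 19)
Computing: 5^1 mod 19 = 5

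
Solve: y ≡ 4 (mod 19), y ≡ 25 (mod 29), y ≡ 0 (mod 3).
M = 19 × 29 × 3 = 1653. M₁ = 87, y₁ ≡ 7 (mod 19). M₂ = 57, y₂ ≡ 28 (mod 29). M₃ = 551, y₃ ≡ 2 (mod 3). y = 4×87×7 + 25×57×28 + 0×551×2 ≡ 1011 (mod 1653)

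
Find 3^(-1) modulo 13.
9

Using Extended Euclidean Algorithm:
gcd(3, 13) = 1
Bezout coefficients: 3 × -4 + 13 × 1 = 1
So 3 × -4 ≡ 1 (mod 13)
The inverse is -4 mod 13 = 9
Verification: 3 × 9 = 27 = 2 × 13 + 1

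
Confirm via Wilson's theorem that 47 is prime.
(46)! mod 47 = 46. Since this equals -1 (mod 47), Wilson confirms 47 is prime.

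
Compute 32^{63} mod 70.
8

Using successive squaring:
Binary expansion of 63: 111111
Powers of 32 mod 70 (each is the square of the previous):
  32^1 ≡ 32 (mod 70)
  32^2 ≡ 32² = 1024 ≡ 44 (mod 70)
  32^4 ≡ 44² = 1936 ≡ 46 (mod 70)
  32^8 ≡ 46² = 2116 ≡ 16 (mod 70)
  32^16 ≡ 16² = 256 ≡ 46 (mod 70)
  32^32 ≡ 46² = 2116 ≡ 16 (mod 70)
63 = 32 + 16 + 8 + 4 + 2 + 1, so 32^63 = 32^32 × 32^16 × 32^8 × 32^4 × 32^2 × 32^1 ≡ 16 × 46 × 16 × 46 × 44 × 32 (mod 70)
Multiplying step by step:
  16 × 46 = 736 ≡ 36 (mod 70)
  36 × 16 = 576 ≡ 16 (mod 70)
  16 × 46 = 736 ≡ 36 (mod 70)
  36 × 44 = 1584 ≡ 44 (mod 70)
  44 × 32 = 1408 ≡ 8 (mod 70)
Result: 32^63 ≡ 8 (mod 70)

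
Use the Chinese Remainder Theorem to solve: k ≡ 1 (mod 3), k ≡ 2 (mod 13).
M = 3 × 13 = 39. M₁ = 13, y₁ ≡ 1 (mod 3). M₂ = 3, y₂ ≡ 9 (mod 13). k = 1×13×1 + 2×3×9 ≡ 28 (mod 39)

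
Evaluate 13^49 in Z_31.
Using Fermat: 13^{30} ≡ 1 (mod 31). 49 ≡ 19 (mod 30). So 13^{49} ≡ 13^{19} ≡ 21 (mod 31)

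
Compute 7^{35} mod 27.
4

Using successive squaring:
Binary expansion of 35: 100011
Powers of 7 mod 27 (each is the square of the previous):
  7^1 ≡ 7 (mod 27)
  7^2 ≡ 7² = 49 ≡ 22 (mod 27)
  7^4 ≡ 22² = 484 ≡ 25 (mod 27)
  7^8 ≡ 25² = 625 ≡ 4 (mod 27)
  7^16 ≡ 4² = 16 ≡ 16 (mod 27)
  7^32 ≡ 16² = 256 ≡ 13 (mod 27)
35 = 32 + 2 + 1, so 7^35 = 7^32 × 7^2 × 7^1 ≡ 13 × 22 × 7 (mod 27)
Multiplying step by step:
  13 × 22 = 286 ≡ 16 (mod 27)
  16 × 7 = 112 ≡ 4 (mod 27)
Result: 7^35 ≡ 4 (mod 27)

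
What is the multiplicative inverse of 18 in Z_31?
19

Using Extended Euclidean Algorithm:
gcd(18, 31) = 1
Bezout coefficients: 18 × -12 + 31 × 7 = 1
So 18 × -12 ≡ 1 (mod 31)
The inverse is -12 mod 31 = 19
Verification: 18 × 19 = 342 = 11 × 31 + 1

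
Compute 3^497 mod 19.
Using Fermat: 3^{18} ≡ 1 (mod 19). 497 ≡ 11 (mod 18). So 3^{497} ≡ 3^{11} ≡ 10 (mod 19)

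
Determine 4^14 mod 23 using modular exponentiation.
Using repeated squaring. 14 = 8 + 4 + 2 (binary 1110). Repeated squaring mod 23: 4^1 ≡ 4; 4^2 ≡ 4² = 16 ≡ 16; 4^4 ≡ 16² = 256 ≡ 3; 4^8 ≡ 3² = 9 ≡ 9. Multiply: 4^14 = 4^8 × 4^4 × 4^2 ≡ 9 × 3 × 16 (mod 23): 9 × 3 = 27 ≡ 4; 4 × 16 = 64 ≡ 18. So 4^14 ≡ 18 (mod 23).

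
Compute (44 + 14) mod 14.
2

(44 + 14) = 58
58 mod 14 = 2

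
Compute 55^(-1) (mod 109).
2

Using Extended Euclidean Algorithm:
gcd(55, 109) = 1
Bezout coefficients: 55 × 2 + 109 × -1 = 1
So 55 × 2 ≡ 1 (mod 109)
The inverse is 2 mod 109 = 2
Verification: 55 × 2 = 110 = 1 × 109 + 1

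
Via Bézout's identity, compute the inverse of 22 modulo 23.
Extended GCD: 22(-1) + 23(1) = 1. So 22^(-1) ≡ 22 ≡ 22 (mod 23). Verify: 22 × 22 = 484 ≡ 1 (mod 23)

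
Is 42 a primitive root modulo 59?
p - 1 = 58 has prime divisors 2, 29. Check 42^(58/q) mod 59 for each: 42^(58/2) = 42^29 ≡ 58, 42^(58/29) = 42^2 ≡ 53 (mod 59). None of these is 1, so 42 has order 58 = φ(59), so it is a primitive root mod 59.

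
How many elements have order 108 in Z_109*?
Number of primitive roots mod 109 = φ(108) = 36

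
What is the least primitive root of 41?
6

A primitive root g modulo p has order p-1 = 40
Prime divisors of 40: [2, 5]
g is a primitive root iff g^(40/q) ≢ 1 (mod 41) for each prime divisor q
Testing small values:
  g = 2: 2^20 ≡ 1, 2^8 ≡ 10 (mod 41) → 2^20 ≡ 1, not primitive root
  g = 3: 3^20 ≡ 40, 3^8 ≡ 1 (mod 41) → 3^8 ≡ 1, not primitive root
  g = 4: 4^20 ≡ 1, 4^8 ≡ 18 (mod 41) → 4^20 ≡ 1, not primitive root
  g = 5: 5^20 ≡ 1, 5^8 ≡ 18 (mod 41) → 5^20 ≡ 1, not primitive root
  g = 6: 6^20 ≡ 40, 6^8 ≡ 10 (mod 41) → none is 1, primitive root!
The smallest primitive root is 6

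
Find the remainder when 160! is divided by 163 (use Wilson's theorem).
(162)! = (160)! × (161) × (162) ≡ -1 (mod 163). So (160)! ≡ -1 × [(162)(161)]^(-1) ≡ 81 (mod 163)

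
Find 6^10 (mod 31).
10 = 8 + 2 (binary 1010). Repeated squaring mod 31: 6^1 ≡ 6; 6^2 ≡ 6² = 36 ≡ 5; 6^4 ≡ 5² = 25 ≡ 25; 6^8 ≡ 25² = 625 ≡ 5. Multiply: 6^10 = 6^8 × 6^2 ≡ 5 × 5 (mod 31): 5 × 5 = 25 ≡ 25. So 6^10 ≡ 25 (mod 31).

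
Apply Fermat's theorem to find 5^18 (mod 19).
By Fermat's Little Theorem, 5^{18} ≡ 1 (mod 19) since 19 is prime and gcd(5, 19) = 1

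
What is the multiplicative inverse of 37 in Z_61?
37^(-1) ≡ 33 (mod 61). Verification: 37 × 33 = 1221 ≡ 1 (mod 61)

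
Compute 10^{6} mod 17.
9

Using successive squaring:
Binary expansion of 6: 110
Powers of 10 mod 17 (each is the square of the previous):
  10^1 ≡ 10 (mod 17)
  10^2 ≡ 10² = 100 ≡ 15 (mod 17)
  10^4 ≡ 15² = 225 ≡ 4 (mod 17)
6 = 4 + 2, so 10^6 = 10^4 × 10^2 ≡ 4 × 15 (mod 17)
Multiplying step by step:
  4 × 15 = 60 ≡ 9 (mod 17)
Result: 10^6 ≡ 9 (mod 17)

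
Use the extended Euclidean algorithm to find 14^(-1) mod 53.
Extended GCD: 14(19) + 53(-5) = 1. So 14^(-1) ≡ 19 ≡ 19 (mod 53). Verify: 14 × 19 = 266 ≡ 1 (mod 53)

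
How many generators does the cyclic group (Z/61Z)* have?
16

The number of primitive roots modulo p is φ(p-1) = φ(60)
φ(60) = 16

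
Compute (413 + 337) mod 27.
21

(413 + 337) = 750
750 mod 27 = 21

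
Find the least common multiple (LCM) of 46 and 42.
966

First find GCD(46, 42) using the Euclidean algorithm:
46 = 1 × 42 + 4
42 = 10 × 4 + 2
4 = 2 × 2 + 0
GCD(46, 42) = 2

LCM formula: LCM(a, b) = (a × b) / GCD(a, b)
LCM(46, 42) = (46 × 42) / 2
LCM(46, 42) = 1932 / 2
LCM(46, 42) = 966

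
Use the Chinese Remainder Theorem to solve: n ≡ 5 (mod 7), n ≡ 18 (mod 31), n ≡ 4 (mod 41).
824

Using the Chinese Remainder Theorem:
M = product of moduli = 8897
For equation 1: M_1 = 1271, 1271 ≡ 4 (mod 7), inverse of 1271 mod 7 is 2 (check: 4 × 2 = 8 ≡ 1 (mod 7))
For equation 2: M_2 = 287, 287 ≡ 8 (mod 31), inverse of 287 mod 31 is 4 (check: 8 × 4 = 32 ≡ 1 (mod 31))
For equation 3: M_3 = 217, 217 ≡ 12 (mod 41), inverse of 217 mod 41 is 24 (check: 12 × 24 = 288 ≡ 1 (mod 41))
Combine: n ≡ Σ r_i×M_i×(M_i⁻¹ mod m_i) = 5×1271×2 + 18×287×4 + 4×217×24 = 12710 + 20664 + 20832 = 54206
54206 mod 8897 = 824
n ≡ 824 (mod 8897)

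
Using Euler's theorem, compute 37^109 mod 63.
By Euler: 37^{36} ≡ 1 (mod 63) since gcd(37, 63) = 1. 109 = 3×36 + 1. So 37^{109} ≡ 37^{1} ≡ 37 (mod 63)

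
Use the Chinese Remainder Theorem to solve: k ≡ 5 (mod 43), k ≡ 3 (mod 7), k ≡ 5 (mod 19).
822

Using the Chinese Remainder Theorem:
M = product of moduli = 5719
For equation 1: M_1 = 133, 133 ≡ 4 (mod 43), inverse of 133 mod 43 is 11 (check: 4 × 11 = 44 ≡ 1 (mod 43))
For equation 2: M_2 = 817, 817 ≡ 5 (mod 7), inverse of 817 mod 7 is 3 (check: 5 × 3 = 15 ≡ 1 (mod 7))
For equation 3: M_3 = 301, 301 ≡ 16 (mod 19), inverse of 301 mod 19 is 6 (check: 16 × 6 = 96 ≡ 1 (mod 19))
Combine: k ≡ Σ r_i×M_i×(M_i⁻¹ mod m_i) = 5×133×11 + 3×817×3 + 5×301×6 = 7315 + 7353 + 9030 = 23698
23698 mod 5719 = 822
k ≡ 822 (mod 5719)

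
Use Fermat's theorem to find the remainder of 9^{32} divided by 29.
7

By Fermat's Little Theorem, a^(p-1) ≡ 1 (mod p) for prime p and gcd(a, p) = 1
Here p = 29, so 9^28 ≡ 1 (mod 29)
We can reduce the exponent: 32 mod 28 = 4
So 9^32 ≡ 9^4 (mod 29)
Computing: 9^4 mod 29 = 7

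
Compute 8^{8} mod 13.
1

Using successive squaring:
Binary expansion of 8: 1000
Powers of 8 mod 13 (each is the square of the previous):
  8^1 ≡ 8 (mod 13)
  8^2 ≡ 8² = 64 ≡ 12 (mod 13)
  8^4 ≡ 12² = 144 ≡ 1 (mod 13)
  8^8 ≡ 1² = 1 ≡ 1 (mod 13)
8 is a power of 2, so 8^8 is the last square: ≡ 1 (mod 13)
Result: 8^8 ≡ 1 (mod 13)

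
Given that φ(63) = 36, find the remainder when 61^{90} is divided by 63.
By Euler: 61^{36} ≡ 1 (mod 63) since gcd(61, 63) = 1. 90 = 2×36 + 18. So 61^{90} ≡ 61^{18} ≡ 1 (mod 63)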